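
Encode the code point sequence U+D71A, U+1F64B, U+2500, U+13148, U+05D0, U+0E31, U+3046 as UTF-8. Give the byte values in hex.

ED 9C 9A F0 9F 99 8B E2 94 80 F0 93 85 88 D7 90 E0 B8 B1 E3 81 86

U+D71A: 3-byte form → ED 9C 9A.
U+1F64B: 4-byte form → F0 9F 99 8B.
U+2500: 3-byte form → E2 94 80.
U+13148: 4-byte form → F0 93 85 88.
U+05D0: 2-byte form → D7 90.
U+0E31: 3-byte form → E0 B8 B1.
U+3046: 3-byte form → E3 81 86.
Concatenated (22 bytes): ED 9C 9A F0 9F 99 8B E2 94 80 F0 93 85 88 D7 90 E0 B8 B1 E3 81 86.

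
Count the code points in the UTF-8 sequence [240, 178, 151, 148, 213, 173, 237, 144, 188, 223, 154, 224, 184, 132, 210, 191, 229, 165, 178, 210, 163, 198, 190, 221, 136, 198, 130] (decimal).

11

Byte at offset 0: 0xF0 = 11110000 → 4-byte char (#1). Advance 4.
Byte at offset 4: 0xD5 = 11010101 → 2-byte char (#2). Advance 2.
Byte at offset 6: 0xED = 11101101 → 3-byte char (#3). Advance 3.
Byte at offset 9: 0xDF = 11011111 → 2-byte char (#4). Advance 2.
Byte at offset 11: 0xE0 = 11100000 → 3-byte char (#5). Advance 3.
Byte at offset 14: 0xD2 = 11010010 → 2-byte char (#6). Advance 2.
Byte at offset 16: 0xE5 = 11100101 → 3-byte char (#7). Advance 3.
Byte at offset 19: 0xD2 = 11010010 → 2-byte char (#8). Advance 2.
Byte at offset 21: 0xC6 = 11000110 → 2-byte char (#9). Advance 2.
Byte at offset 23: 0xDD = 11011101 → 2-byte char (#10). Advance 2.
Byte at offset 25: 0xC6 = 11000110 → 2-byte char (#11). Advance 2.
Reached end at offset 27 after 11 code points.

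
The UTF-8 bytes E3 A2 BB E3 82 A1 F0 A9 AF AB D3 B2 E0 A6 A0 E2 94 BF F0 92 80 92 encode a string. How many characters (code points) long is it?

Byte at offset 0: 0xE3 = 11100011 → 3-byte char (#1). Advance 3.
Byte at offset 3: 0xE3 = 11100011 → 3-byte char (#2). Advance 3.
Byte at offset 6: 0xF0 = 11110000 → 4-byte char (#3). Advance 4.
Byte at offset 10: 0xD3 = 11010011 → 2-byte char (#4). Advance 2.
Byte at offset 12: 0xE0 = 11100000 → 3-byte char (#5). Advance 3.
Byte at offset 15: 0xE2 = 11100010 → 3-byte char (#6). Advance 3.
Byte at offset 18: 0xF0 = 11110000 → 4-byte char (#7). Advance 4.
Reached end at offset 22 after 7 code points.

7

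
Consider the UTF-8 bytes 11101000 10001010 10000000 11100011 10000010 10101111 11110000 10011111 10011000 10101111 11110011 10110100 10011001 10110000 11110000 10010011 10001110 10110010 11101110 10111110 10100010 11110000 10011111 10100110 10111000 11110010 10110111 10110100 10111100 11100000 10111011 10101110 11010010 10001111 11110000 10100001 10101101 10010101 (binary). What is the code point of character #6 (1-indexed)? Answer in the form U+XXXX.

U+EFA2

Offset 0: leading byte 0xE8 = 11101000 → 3-byte char #1 = E8 8A 80.
Offset 3: leading byte 0xE3 = 11100011 → 3-byte char #2 = E3 82 AF.
Offset 6: leading byte 0xF0 = 11110000 → 4-byte char #3 = F0 9F 98 AF.
Offset 10: leading byte 0xF3 = 11110011 → 4-byte char #4 = F3 B4 99 B0.
Offset 14: leading byte 0xF0 = 11110000 → 4-byte char #5 = F0 93 8E B2.
Offset 18: leading byte 0xEE = 11101110 → 3-byte char #6 = EE BE A2.
Leading byte 0xEE = 11101110 matches 1110xxxx → 3-byte sequence.
Byte 1: 0xEE = 11101110, payload 1110 (4 bits).
Byte 2: 0xBE = 10111110 (10xxxxxx ✓), payload 111110.
Byte 3: 0xA2 = 10100010 (10xxxxxx ✓), payload 100010.
Concatenate: 1110111110100010 = 0xEFA2 (16 bits → U+EFA2).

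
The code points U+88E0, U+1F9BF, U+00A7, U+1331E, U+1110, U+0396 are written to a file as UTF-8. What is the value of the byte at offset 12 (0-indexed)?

0x9E

U+88E0 → 3-byte form E8 A3 A0 at offsets 0–2.
U+1F9BF → 4-byte form F0 9F A6 BF at offsets 3–6.
U+00A7 → 2-byte form C2 A7 at offsets 7–8.
U+1331E → 4-byte form F0 93 8C 9E at offsets 9–12.
Offset 12 falls in char 4's range; it's byte 4 of F0 93 8C 9E = 0x9E.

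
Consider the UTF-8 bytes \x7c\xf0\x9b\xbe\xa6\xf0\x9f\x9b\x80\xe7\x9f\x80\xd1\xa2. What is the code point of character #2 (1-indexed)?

Offset 0: leading byte 0x7C = 01111100 → 1-byte char #1 = 7C.
Offset 1: leading byte 0xF0 = 11110000 → 4-byte char #2 = F0 9B BE A6.
Leading byte 0xF0 = 11110000 matches 11110xxx → 4-byte sequence.
Byte 1: 0xF0 = 11110000, payload 000 (3 bits).
Byte 2: 0x9B = 10011011 (10xxxxxx ✓), payload 011011.
Byte 3: 0xBE = 10111110 (10xxxxxx ✓), payload 111110.
Byte 4: 0xA6 = 10100110 (10xxxxxx ✓), payload 100110.
Concatenate: 000011011111110100110 = 0x1BFA6 (21 bits → U+1BFA6).

U+1BFA6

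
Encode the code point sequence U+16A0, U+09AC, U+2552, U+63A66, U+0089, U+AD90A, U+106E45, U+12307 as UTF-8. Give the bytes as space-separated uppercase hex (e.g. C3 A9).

E1 9A A0 E0 A6 AC E2 95 92 F1 A3 A9 A6 C2 89 F2 AD A4 8A F4 86 B9 85 F0 92 8C 87

U+16A0: 3-byte form → E1 9A A0.
U+09AC: 3-byte form → E0 A6 AC.
U+2552: 3-byte form → E2 95 92.
U+63A66: 4-byte form → F1 A3 A9 A6.
U+0089: 2-byte form → C2 89.
U+AD90A: 4-byte form → F2 AD A4 8A.
U+106E45: 4-byte form → F4 86 B9 85.
U+12307: 4-byte form → F0 92 8C 87.
Concatenated (27 bytes): E1 9A A0 E0 A6 AC E2 95 92 F1 A3 A9 A6 C2 89 F2 AD A4 8A F4 86 B9 85 F0 92 8C 87.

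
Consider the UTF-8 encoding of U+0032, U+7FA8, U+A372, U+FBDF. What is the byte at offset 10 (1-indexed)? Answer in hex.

1-indexed offset 10 is 0-indexed offset 9.
U+0032 → 1-byte form 32 at offsets 0–0.
U+7FA8 → 3-byte form E7 BE A8 at offsets 1–3.
U+A372 → 3-byte form EA 8D B2 at offsets 4–6.
U+FBDF → 3-byte form EF AF 9F at offsets 7–9.
Offset 9 falls in char 4's range; it's byte 3 of EF AF 9F = 0x9F.

0x9F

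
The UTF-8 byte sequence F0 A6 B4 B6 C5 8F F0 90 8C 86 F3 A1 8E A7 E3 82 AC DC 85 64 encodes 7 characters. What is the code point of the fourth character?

Offset 0: leading byte 0xF0 = 11110000 → 4-byte char #1 = F0 A6 B4 B6.
Offset 4: leading byte 0xC5 = 11000101 → 2-byte char #2 = C5 8F.
Offset 6: leading byte 0xF0 = 11110000 → 4-byte char #3 = F0 90 8C 86.
Offset 10: leading byte 0xF3 = 11110011 → 4-byte char #4 = F3 A1 8E A7.
Leading byte 0xF3 = 11110011 matches 11110xxx → 4-byte sequence.
Byte 1: 0xF3 = 11110011, payload 011 (3 bits).
Byte 2: 0xA1 = 10100001 (10xxxxxx ✓), payload 100001.
Byte 3: 0x8E = 10001110 (10xxxxxx ✓), payload 001110.
Byte 4: 0xA7 = 10100111 (10xxxxxx ✓), payload 100111.
Concatenate: 011100001001110100111 = 0xE13A7 (21 bits → U+E13A7).

U+E13A7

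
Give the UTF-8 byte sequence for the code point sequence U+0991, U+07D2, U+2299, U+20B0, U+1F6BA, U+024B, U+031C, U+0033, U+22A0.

U+0991: 3-byte form → E0 A6 91.
U+07D2: 2-byte form → DF 92.
U+2299: 3-byte form → E2 8A 99.
U+20B0: 3-byte form → E2 82 B0.
U+1F6BA: 4-byte form → F0 9F 9A BA.
U+024B: 2-byte form → C9 8B.
U+031C: 2-byte form → CC 9C.
U+0033: 1-byte form → 33.
U+22A0: 3-byte form → E2 8A A0.
Concatenated (23 bytes): E0 A6 91 DF 92 E2 8A 99 E2 82 B0 F0 9F 9A BA C9 8B CC 9C 33 E2 8A A0.

E0 A6 91 DF 92 E2 8A 99 E2 82 B0 F0 9F 9A BA C9 8B CC 9C 33 E2 8A A0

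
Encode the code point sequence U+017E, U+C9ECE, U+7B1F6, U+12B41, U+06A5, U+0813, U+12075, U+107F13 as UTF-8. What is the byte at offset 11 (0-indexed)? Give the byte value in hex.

U+017E → 2-byte form C5 BE at offsets 0–1.
U+C9ECE → 4-byte form F3 89 BB 8E at offsets 2–5.
U+7B1F6 → 4-byte form F1 BB 87 B6 at offsets 6–9.
U+12B41 → 4-byte form F0 92 AD 81 at offsets 10–13.
Offset 11 falls in char 4's range; it's byte 2 of F0 92 AD 81 = 0x92.

0x92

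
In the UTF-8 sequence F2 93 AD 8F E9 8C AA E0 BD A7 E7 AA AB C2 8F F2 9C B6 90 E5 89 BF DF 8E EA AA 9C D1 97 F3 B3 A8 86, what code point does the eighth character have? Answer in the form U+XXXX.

U+07CE

Offset 0: leading byte 0xF2 = 11110010 → 4-byte char #1 = F2 93 AD 8F.
Offset 4: leading byte 0xE9 = 11101001 → 3-byte char #2 = E9 8C AA.
Offset 7: leading byte 0xE0 = 11100000 → 3-byte char #3 = E0 BD A7.
Offset 10: leading byte 0xE7 = 11100111 → 3-byte char #4 = E7 AA AB.
Offset 13: leading byte 0xC2 = 11000010 → 2-byte char #5 = C2 8F.
Offset 15: leading byte 0xF2 = 11110010 → 4-byte char #6 = F2 9C B6 90.
Offset 19: leading byte 0xE5 = 11100101 → 3-byte char #7 = E5 89 BF.
Offset 22: leading byte 0xDF = 11011111 → 2-byte char #8 = DF 8E.
Leading byte 0xDF = 11011111 matches 110xxxxx → 2-byte sequence.
Byte 1: 0xDF = 11011111, payload 11111 (5 bits).
Byte 2: 0x8E = 10001110 (10xxxxxx ✓), payload 001110.
Concatenate: 11111001110 = 0x7CE (11 bits → U+07CE).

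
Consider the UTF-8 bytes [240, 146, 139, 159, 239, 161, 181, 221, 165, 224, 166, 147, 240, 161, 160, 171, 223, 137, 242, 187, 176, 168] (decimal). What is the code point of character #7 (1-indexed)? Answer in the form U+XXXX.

U+BBC28

Offset 0: leading byte 0xF0 = 11110000 → 4-byte char #1 = F0 92 8B 9F.
Offset 4: leading byte 0xEF = 11101111 → 3-byte char #2 = EF A1 B5.
Offset 7: leading byte 0xDD = 11011101 → 2-byte char #3 = DD A5.
Offset 9: leading byte 0xE0 = 11100000 → 3-byte char #4 = E0 A6 93.
Offset 12: leading byte 0xF0 = 11110000 → 4-byte char #5 = F0 A1 A0 AB.
Offset 16: leading byte 0xDF = 11011111 → 2-byte char #6 = DF 89.
Offset 18: leading byte 0xF2 = 11110010 → 4-byte char #7 = F2 BB B0 A8.
Leading byte 0xF2 = 11110010 matches 11110xxx → 4-byte sequence.
Byte 1: 0xF2 = 11110010, payload 010 (3 bits).
Byte 2: 0xBB = 10111011 (10xxxxxx ✓), payload 111011.
Byte 3: 0xB0 = 10110000 (10xxxxxx ✓), payload 110000.
Byte 4: 0xA8 = 10101000 (10xxxxxx ✓), payload 101000.
Concatenate: 010111011110000101000 = 0xBBC28 (21 bits → U+BBC28).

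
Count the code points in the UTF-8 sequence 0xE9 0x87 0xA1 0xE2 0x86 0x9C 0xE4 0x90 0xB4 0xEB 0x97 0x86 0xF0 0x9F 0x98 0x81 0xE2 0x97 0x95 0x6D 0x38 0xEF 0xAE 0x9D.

9

Byte at offset 0: 0xE9 = 11101001 → 3-byte char (#1). Advance 3.
Byte at offset 3: 0xE2 = 11100010 → 3-byte char (#2). Advance 3.
Byte at offset 6: 0xE4 = 11100100 → 3-byte char (#3). Advance 3.
Byte at offset 9: 0xEB = 11101011 → 3-byte char (#4). Advance 3.
Byte at offset 12: 0xF0 = 11110000 → 4-byte char (#5). Advance 4.
Byte at offset 16: 0xE2 = 11100010 → 3-byte char (#6). Advance 3.
Byte at offset 19: 0x6D = 01101101 → 1-byte char (#7). Advance 1.
Byte at offset 20: 0x38 = 00111000 → 1-byte char (#8). Advance 1.
Byte at offset 21: 0xEF = 11101111 → 3-byte char (#9). Advance 3.
Reached end at offset 24 after 9 code points.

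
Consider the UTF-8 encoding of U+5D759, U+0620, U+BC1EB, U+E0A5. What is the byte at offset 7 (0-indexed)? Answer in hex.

0xBC

U+5D759 → 4-byte form F1 9D 9D 99 at offsets 0–3.
U+0620 → 2-byte form D8 A0 at offsets 4–5.
U+BC1EB → 4-byte form F2 BC 87 AB at offsets 6–9.
Offset 7 falls in char 3's range; it's byte 2 of F2 BC 87 AB = 0xBC.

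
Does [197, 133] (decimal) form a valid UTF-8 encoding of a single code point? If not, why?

Leading byte 0xC5 = 11000101 → 2-byte form.
Continuation bytes 0x85=10000101 all match 10xxxxxx.
Decoded value 0x145 is ≥ 0x80 (shortest form) and not a surrogate.

valid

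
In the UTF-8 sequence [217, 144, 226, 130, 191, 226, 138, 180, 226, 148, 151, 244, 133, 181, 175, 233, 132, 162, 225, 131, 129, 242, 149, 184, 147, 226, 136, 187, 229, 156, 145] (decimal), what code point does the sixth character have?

U+9122

Offset 0: leading byte 0xD9 = 11011001 → 2-byte char #1 = D9 90.
Offset 2: leading byte 0xE2 = 11100010 → 3-byte char #2 = E2 82 BF.
Offset 5: leading byte 0xE2 = 11100010 → 3-byte char #3 = E2 8A B4.
Offset 8: leading byte 0xE2 = 11100010 → 3-byte char #4 = E2 94 97.
Offset 11: leading byte 0xF4 = 11110100 → 4-byte char #5 = F4 85 B5 AF.
Offset 15: leading byte 0xE9 = 11101001 → 3-byte char #6 = E9 84 A2.
Leading byte 0xE9 = 11101001 matches 1110xxxx → 3-byte sequence.
Byte 1: 0xE9 = 11101001, payload 1001 (4 bits).
Byte 2: 0x84 = 10000100 (10xxxxxx ✓), payload 000100.
Byte 3: 0xA2 = 10100010 (10xxxxxx ✓), payload 100010.
Concatenate: 1001000100100010 = 0x9122 (16 bits → U+9122).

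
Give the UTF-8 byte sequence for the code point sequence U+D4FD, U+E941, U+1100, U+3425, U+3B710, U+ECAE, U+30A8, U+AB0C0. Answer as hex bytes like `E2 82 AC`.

U+D4FD: 3-byte form → ED 93 BD.
U+E941: 3-byte form → EE A5 81.
U+1100: 3-byte form → E1 84 80.
U+3425: 3-byte form → E3 90 A5.
U+3B710: 4-byte form → F0 BB 9C 90.
U+ECAE: 3-byte form → EE B2 AE.
U+30A8: 3-byte form → E3 82 A8.
U+AB0C0: 4-byte form → F2 AB 83 80.
Concatenated (26 bytes): ED 93 BD EE A5 81 E1 84 80 E3 90 A5 F0 BB 9C 90 EE B2 AE E3 82 A8 F2 AB 83 80.

ED 93 BD EE A5 81 E1 84 80 E3 90 A5 F0 BB 9C 90 EE B2 AE E3 82 A8 F2 AB 83 80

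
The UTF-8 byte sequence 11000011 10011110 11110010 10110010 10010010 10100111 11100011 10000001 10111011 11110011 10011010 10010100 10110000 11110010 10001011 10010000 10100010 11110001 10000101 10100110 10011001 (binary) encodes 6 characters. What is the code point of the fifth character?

U+8B422

Offset 0: leading byte 0xC3 = 11000011 → 2-byte char #1 = C3 9E.
Offset 2: leading byte 0xF2 = 11110010 → 4-byte char #2 = F2 B2 92 A7.
Offset 6: leading byte 0xE3 = 11100011 → 3-byte char #3 = E3 81 BB.
Offset 9: leading byte 0xF3 = 11110011 → 4-byte char #4 = F3 9A 94 B0.
Offset 13: leading byte 0xF2 = 11110010 → 4-byte char #5 = F2 8B 90 A2.
Leading byte 0xF2 = 11110010 matches 11110xxx → 4-byte sequence.
Byte 1: 0xF2 = 11110010, payload 010 (3 bits).
Byte 2: 0x8B = 10001011 (10xxxxxx ✓), payload 001011.
Byte 3: 0x90 = 10010000 (10xxxxxx ✓), payload 010000.
Byte 4: 0xA2 = 10100010 (10xxxxxx ✓), payload 100010.
Concatenate: 010001011010000100010 = 0x8B422 (21 bits → U+8B422).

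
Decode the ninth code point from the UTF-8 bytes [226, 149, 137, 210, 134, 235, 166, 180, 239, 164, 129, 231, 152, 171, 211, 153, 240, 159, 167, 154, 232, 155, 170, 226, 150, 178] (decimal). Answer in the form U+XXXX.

Offset 0: leading byte 0xE2 = 11100010 → 3-byte char #1 = E2 95 89.
Offset 3: leading byte 0xD2 = 11010010 → 2-byte char #2 = D2 86.
Offset 5: leading byte 0xEB = 11101011 → 3-byte char #3 = EB A6 B4.
Offset 8: leading byte 0xEF = 11101111 → 3-byte char #4 = EF A4 81.
Offset 11: leading byte 0xE7 = 11100111 → 3-byte char #5 = E7 98 AB.
Offset 14: leading byte 0xD3 = 11010011 → 2-byte char #6 = D3 99.
Offset 16: leading byte 0xF0 = 11110000 → 4-byte char #7 = F0 9F A7 9A.
Offset 20: leading byte 0xE8 = 11101000 → 3-byte char #8 = E8 9B AA.
Offset 23: leading byte 0xE2 = 11100010 → 3-byte char #9 = E2 96 B2.
Leading byte 0xE2 = 11100010 matches 1110xxxx → 3-byte sequence.
Byte 1: 0xE2 = 11100010, payload 0010 (4 bits).
Byte 2: 0x96 = 10010110 (10xxxxxx ✓), payload 010110.
Byte 3: 0xB2 = 10110010 (10xxxxxx ✓), payload 110010.
Concatenate: 0010010110110010 = 0x25B2 (16 bits → U+25B2).

U+25B2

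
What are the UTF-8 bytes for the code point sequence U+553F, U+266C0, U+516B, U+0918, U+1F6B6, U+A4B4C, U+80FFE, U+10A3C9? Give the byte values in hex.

U+553F: 3-byte form → E5 94 BF.
U+266C0: 4-byte form → F0 A6 9B 80.
U+516B: 3-byte form → E5 85 AB.
U+0918: 3-byte form → E0 A4 98.
U+1F6B6: 4-byte form → F0 9F 9A B6.
U+A4B4C: 4-byte form → F2 A4 AD 8C.
U+80FFE: 4-byte form → F2 80 BF BE.
U+10A3C9: 4-byte form → F4 8A 8F 89.
Concatenated (29 bytes): E5 94 BF F0 A6 9B 80 E5 85 AB E0 A4 98 F0 9F 9A B6 F2 A4 AD 8C F2 80 BF BE F4 8A 8F 89.

E5 94 BF F0 A6 9B 80 E5 85 AB E0 A4 98 F0 9F 9A B6 F2 A4 AD 8C F2 80 BF BE F4 8A 8F 89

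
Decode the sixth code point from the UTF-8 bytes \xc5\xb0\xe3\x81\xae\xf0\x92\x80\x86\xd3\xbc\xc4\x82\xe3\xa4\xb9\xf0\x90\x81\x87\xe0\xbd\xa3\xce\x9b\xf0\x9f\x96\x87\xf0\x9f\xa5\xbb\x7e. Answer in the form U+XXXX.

Offset 0: leading byte 0xC5 = 11000101 → 2-byte char #1 = C5 B0.
Offset 2: leading byte 0xE3 = 11100011 → 3-byte char #2 = E3 81 AE.
Offset 5: leading byte 0xF0 = 11110000 → 4-byte char #3 = F0 92 80 86.
Offset 9: leading byte 0xD3 = 11010011 → 2-byte char #4 = D3 BC.
Offset 11: leading byte 0xC4 = 11000100 → 2-byte char #5 = C4 82.
Offset 13: leading byte 0xE3 = 11100011 → 3-byte char #6 = E3 A4 B9.
Leading byte 0xE3 = 11100011 matches 1110xxxx → 3-byte sequence.
Byte 1: 0xE3 = 11100011, payload 0011 (4 bits).
Byte 2: 0xA4 = 10100100 (10xxxxxx ✓), payload 100100.
Byte 3: 0xB9 = 10111001 (10xxxxxx ✓), payload 111001.
Concatenate: 0011100100111001 = 0x3939 (16 bits → U+3939).

U+3939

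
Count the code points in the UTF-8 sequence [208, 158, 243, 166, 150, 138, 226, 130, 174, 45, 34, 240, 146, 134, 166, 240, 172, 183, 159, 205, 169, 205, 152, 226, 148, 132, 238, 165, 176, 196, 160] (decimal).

Byte at offset 0: 0xD0 = 11010000 → 2-byte char (#1). Advance 2.
Byte at offset 2: 0xF3 = 11110011 → 4-byte char (#2). Advance 4.
Byte at offset 6: 0xE2 = 11100010 → 3-byte char (#3). Advance 3.
Byte at offset 9: 0x2D = 00101101 → 1-byte char (#4). Advance 1.
Byte at offset 10: 0x22 = 00100010 → 1-byte char (#5). Advance 1.
Byte at offset 11: 0xF0 = 11110000 → 4-byte char (#6). Advance 4.
Byte at offset 15: 0xF0 = 11110000 → 4-byte char (#7). Advance 4.
Byte at offset 19: 0xCD = 11001101 → 2-byte char (#8). Advance 2.
Byte at offset 21: 0xCD = 11001101 → 2-byte char (#9). Advance 2.
Byte at offset 23: 0xE2 = 11100010 → 3-byte char (#10). Advance 3.
Byte at offset 26: 0xEE = 11101110 → 3-byte char (#11). Advance 3.
Byte at offset 29: 0xC4 = 11000100 → 2-byte char (#12). Advance 2.
Reached end at offset 31 after 12 code points.

12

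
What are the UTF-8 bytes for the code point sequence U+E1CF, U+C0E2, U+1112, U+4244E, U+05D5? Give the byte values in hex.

EE 87 8F EC 83 A2 E1 84 92 F1 82 91 8E D7 95

U+E1CF: 3-byte form → EE 87 8F.
U+C0E2: 3-byte form → EC 83 A2.
U+1112: 3-byte form → E1 84 92.
U+4244E: 4-byte form → F1 82 91 8E.
U+05D5: 2-byte form → D7 95.
Concatenated (15 bytes): EE 87 8F EC 83 A2 E1 84 92 F1 82 91 8E D7 95.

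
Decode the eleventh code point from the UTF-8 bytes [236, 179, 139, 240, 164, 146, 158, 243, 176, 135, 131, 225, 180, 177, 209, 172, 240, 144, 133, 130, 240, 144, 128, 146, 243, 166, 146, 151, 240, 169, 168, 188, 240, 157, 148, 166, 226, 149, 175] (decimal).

U+256F

Offset 0: leading byte 0xEC = 11101100 → 3-byte char #1 = EC B3 8B.
Offset 3: leading byte 0xF0 = 11110000 → 4-byte char #2 = F0 A4 92 9E.
Offset 7: leading byte 0xF3 = 11110011 → 4-byte char #3 = F3 B0 87 83.
Offset 11: leading byte 0xE1 = 11100001 → 3-byte char #4 = E1 B4 B1.
Offset 14: leading byte 0xD1 = 11010001 → 2-byte char #5 = D1 AC.
Offset 16: leading byte 0xF0 = 11110000 → 4-byte char #6 = F0 90 85 82.
Offset 20: leading byte 0xF0 = 11110000 → 4-byte char #7 = F0 90 80 92.
Offset 24: leading byte 0xF3 = 11110011 → 4-byte char #8 = F3 A6 92 97.
Offset 28: leading byte 0xF0 = 11110000 → 4-byte char #9 = F0 A9 A8 BC.
Offset 32: leading byte 0xF0 = 11110000 → 4-byte char #10 = F0 9D 94 A6.
Offset 36: leading byte 0xE2 = 11100010 → 3-byte char #11 = E2 95 AF.
Leading byte 0xE2 = 11100010 matches 1110xxxx → 3-byte sequence.
Byte 1: 0xE2 = 11100010, payload 0010 (4 bits).
Byte 2: 0x95 = 10010101 (10xxxxxx ✓), payload 010101.
Byte 3: 0xAF = 10101111 (10xxxxxx ✓), payload 101111.
Concatenate: 0010010101101111 = 0x256F (16 bits → U+256F).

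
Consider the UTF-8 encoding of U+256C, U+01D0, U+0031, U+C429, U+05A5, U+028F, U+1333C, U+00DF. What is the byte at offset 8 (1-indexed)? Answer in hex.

1-indexed offset 8 is 0-indexed offset 7.
U+256C → 3-byte form E2 95 AC at offsets 0–2.
U+01D0 → 2-byte form C7 90 at offsets 3–4.
U+0031 → 1-byte form 31 at offsets 5–5.
U+C429 → 3-byte form EC 90 A9 at offsets 6–8.
Offset 7 falls in char 4's range; it's byte 2 of EC 90 A9 = 0x90.

0x90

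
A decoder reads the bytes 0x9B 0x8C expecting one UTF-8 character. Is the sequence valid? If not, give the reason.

Byte 0x9B = 10011011 has the form 10xxxxxx — a continuation byte — but there is no preceding leading byte.

invalid (continuation byte with no leading byte)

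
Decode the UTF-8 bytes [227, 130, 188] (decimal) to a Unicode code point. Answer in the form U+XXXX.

U+30BC

Leading byte 0xE3 = 11100011 matches 1110xxxx → 3-byte sequence.
Byte 1: 0xE3 = 11100011, payload 0011 (4 bits).
Byte 2: 0x82 = 10000010 (10xxxxxx ✓), payload 000010.
Byte 3: 0xBC = 10111100 (10xxxxxx ✓), payload 111100.
Concatenate: 0011000010111100 = 0x30BC (16 bits → U+30BC).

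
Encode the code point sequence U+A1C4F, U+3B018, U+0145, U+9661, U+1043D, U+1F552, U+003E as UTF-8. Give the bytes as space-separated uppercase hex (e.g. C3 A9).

F2 A1 B1 8F F0 BB 80 98 C5 85 E9 99 A1 F0 90 90 BD F0 9F 95 92 3E

U+A1C4F: 4-byte form → F2 A1 B1 8F.
U+3B018: 4-byte form → F0 BB 80 98.
U+0145: 2-byte form → C5 85.
U+9661: 3-byte form → E9 99 A1.
U+1043D: 4-byte form → F0 90 90 BD.
U+1F552: 4-byte form → F0 9F 95 92.
U+003E: 1-byte form → 3E.
Concatenated (22 bytes): F2 A1 B1 8F F0 BB 80 98 C5 85 E9 99 A1 F0 90 90 BD F0 9F 95 92 3E.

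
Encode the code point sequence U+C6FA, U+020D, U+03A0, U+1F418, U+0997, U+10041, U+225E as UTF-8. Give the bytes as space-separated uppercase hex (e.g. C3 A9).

EC 9B BA C8 8D CE A0 F0 9F 90 98 E0 A6 97 F0 90 81 81 E2 89 9E

U+C6FA: 3-byte form → EC 9B BA.
U+020D: 2-byte form → C8 8D.
U+03A0: 2-byte form → CE A0.
U+1F418: 4-byte form → F0 9F 90 98.
U+0997: 3-byte form → E0 A6 97.
U+10041: 4-byte form → F0 90 81 81.
U+225E: 3-byte form → E2 89 9E.
Concatenated (21 bytes): EC 9B BA C8 8D CE A0 F0 9F 90 98 E0 A6 97 F0 90 81 81 E2 89 9E.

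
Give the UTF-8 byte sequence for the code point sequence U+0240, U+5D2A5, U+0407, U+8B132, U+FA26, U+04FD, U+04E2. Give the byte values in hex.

U+0240: 2-byte form → C9 80.
U+5D2A5: 4-byte form → F1 9D 8A A5.
U+0407: 2-byte form → D0 87.
U+8B132: 4-byte form → F2 8B 84 B2.
U+FA26: 3-byte form → EF A8 A6.
U+04FD: 2-byte form → D3 BD.
U+04E2: 2-byte form → D3 A2.
Concatenated (19 bytes): C9 80 F1 9D 8A A5 D0 87 F2 8B 84 B2 EF A8 A6 D3 BD D3 A2.

C9 80 F1 9D 8A A5 D0 87 F2 8B 84 B2 EF A8 A6 D3 BD D3 A2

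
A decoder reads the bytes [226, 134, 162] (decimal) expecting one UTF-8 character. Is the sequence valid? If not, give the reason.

valid

Leading byte 0xE2 = 11100010 → 3-byte form.
Continuation bytes 0x86=10000110, 0xA2=10100010 all match 10xxxxxx.
Decoded value 0x21A2 is ≥ 0x800 (shortest form) and not a surrogate.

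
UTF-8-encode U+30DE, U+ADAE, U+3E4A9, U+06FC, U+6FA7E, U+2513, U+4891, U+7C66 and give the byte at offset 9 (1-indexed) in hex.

1-indexed offset 9 is 0-indexed offset 8.
U+30DE → 3-byte form E3 83 9E at offsets 0–2.
U+ADAE → 3-byte form EA B6 AE at offsets 3–5.
U+3E4A9 → 4-byte form F0 BE 92 A9 at offsets 6–9.
Offset 8 falls in char 3's range; it's byte 3 of F0 BE 92 A9 = 0x92.

0x92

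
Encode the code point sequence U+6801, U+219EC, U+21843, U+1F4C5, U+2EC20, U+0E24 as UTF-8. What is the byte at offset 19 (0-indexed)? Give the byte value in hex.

U+6801 → 3-byte form E6 A0 81 at offsets 0–2.
U+219EC → 4-byte form F0 A1 A7 AC at offsets 3–6.
U+21843 → 4-byte form F0 A1 A1 83 at offsets 7–10.
U+1F4C5 → 4-byte form F0 9F 93 85 at offsets 11–14.
U+2EC20 → 4-byte form F0 AE B0 A0 at offsets 15–18.
U+0E24 → 3-byte form E0 B8 A4 at offsets 19–21.
Offset 19 falls in char 6's range; it's byte 1 of E0 B8 A4 = 0xE0.

0xE0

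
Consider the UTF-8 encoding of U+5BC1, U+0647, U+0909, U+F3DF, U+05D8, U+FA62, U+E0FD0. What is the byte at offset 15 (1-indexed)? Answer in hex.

1-indexed offset 15 is 0-indexed offset 14.
U+5BC1 → 3-byte form E5 AF 81 at offsets 0–2.
U+0647 → 2-byte form D9 87 at offsets 3–4.
U+0909 → 3-byte form E0 A4 89 at offsets 5–7.
U+F3DF → 3-byte form EF 8F 9F at offsets 8–10.
U+05D8 → 2-byte form D7 98 at offsets 11–12.
U+FA62 → 3-byte form EF A9 A2 at offsets 13–15.
Offset 14 falls in char 6's range; it's byte 2 of EF A9 A2 = 0xA9.

0xA9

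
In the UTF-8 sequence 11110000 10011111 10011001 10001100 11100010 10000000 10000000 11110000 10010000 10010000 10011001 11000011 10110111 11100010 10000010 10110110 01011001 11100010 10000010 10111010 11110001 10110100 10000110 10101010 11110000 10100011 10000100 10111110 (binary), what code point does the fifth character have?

U+20B6

Offset 0: leading byte 0xF0 = 11110000 → 4-byte char #1 = F0 9F 99 8C.
Offset 4: leading byte 0xE2 = 11100010 → 3-byte char #2 = E2 80 80.
Offset 7: leading byte 0xF0 = 11110000 → 4-byte char #3 = F0 90 90 99.
Offset 11: leading byte 0xC3 = 11000011 → 2-byte char #4 = C3 B7.
Offset 13: leading byte 0xE2 = 11100010 → 3-byte char #5 = E2 82 B6.
Leading byte 0xE2 = 11100010 matches 1110xxxx → 3-byte sequence.
Byte 1: 0xE2 = 11100010, payload 0010 (4 bits).
Byte 2: 0x82 = 10000010 (10xxxxxx ✓), payload 000010.
Byte 3: 0xB6 = 10110110 (10xxxxxx ✓), payload 110110.
Concatenate: 0010000010110110 = 0x20B6 (16 bits → U+20B6).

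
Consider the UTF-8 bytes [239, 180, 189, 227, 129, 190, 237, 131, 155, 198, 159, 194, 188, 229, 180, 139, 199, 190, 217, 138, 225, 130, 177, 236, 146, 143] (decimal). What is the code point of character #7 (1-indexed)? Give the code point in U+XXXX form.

U+01FE

Offset 0: leading byte 0xEF = 11101111 → 3-byte char #1 = EF B4 BD.
Offset 3: leading byte 0xE3 = 11100011 → 3-byte char #2 = E3 81 BE.
Offset 6: leading byte 0xED = 11101101 → 3-byte char #3 = ED 83 9B.
Offset 9: leading byte 0xC6 = 11000110 → 2-byte char #4 = C6 9F.
Offset 11: leading byte 0xC2 = 11000010 → 2-byte char #5 = C2 BC.
Offset 13: leading byte 0xE5 = 11100101 → 3-byte char #6 = E5 B4 8B.
Offset 16: leading byte 0xC7 = 11000111 → 2-byte char #7 = C7 BE.
Leading byte 0xC7 = 11000111 matches 110xxxxx → 2-byte sequence.
Byte 1: 0xC7 = 11000111, payload 00111 (5 bits).
Byte 2: 0xBE = 10111110 (10xxxxxx ✓), payload 111110.
Concatenate: 00111111110 = 0x1FE (11 bits → U+01FE).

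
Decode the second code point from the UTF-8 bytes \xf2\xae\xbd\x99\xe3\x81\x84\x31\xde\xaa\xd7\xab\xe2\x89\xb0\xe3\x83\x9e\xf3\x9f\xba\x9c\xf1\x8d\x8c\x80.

Offset 0: leading byte 0xF2 = 11110010 → 4-byte char #1 = F2 AE BD 99.
Offset 4: leading byte 0xE3 = 11100011 → 3-byte char #2 = E3 81 84.
Leading byte 0xE3 = 11100011 matches 1110xxxx → 3-byte sequence.
Byte 1: 0xE3 = 11100011, payload 0011 (4 bits).
Byte 2: 0x81 = 10000001 (10xxxxxx ✓), payload 000001.
Byte 3: 0x84 = 10000100 (10xxxxxx ✓), payload 000100.
Concatenate: 0011000001000100 = 0x3044 (16 bits → U+3044).

U+3044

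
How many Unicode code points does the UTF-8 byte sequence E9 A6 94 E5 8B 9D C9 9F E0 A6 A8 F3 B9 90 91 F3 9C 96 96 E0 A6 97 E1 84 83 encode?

Byte at offset 0: 0xE9 = 11101001 → 3-byte char (#1). Advance 3.
Byte at offset 3: 0xE5 = 11100101 → 3-byte char (#2). Advance 3.
Byte at offset 6: 0xC9 = 11001001 → 2-byte char (#3). Advance 2.
Byte at offset 8: 0xE0 = 11100000 → 3-byte char (#4). Advance 3.
Byte at offset 11: 0xF3 = 11110011 → 4-byte char (#5). Advance 4.
Byte at offset 15: 0xF3 = 11110011 → 4-byte char (#6). Advance 4.
Byte at offset 19: 0xE0 = 11100000 → 3-byte char (#7). Advance 3.
Byte at offset 22: 0xE1 = 11100001 → 3-byte char (#8). Advance 3.
Reached end at offset 25 after 8 code points.

8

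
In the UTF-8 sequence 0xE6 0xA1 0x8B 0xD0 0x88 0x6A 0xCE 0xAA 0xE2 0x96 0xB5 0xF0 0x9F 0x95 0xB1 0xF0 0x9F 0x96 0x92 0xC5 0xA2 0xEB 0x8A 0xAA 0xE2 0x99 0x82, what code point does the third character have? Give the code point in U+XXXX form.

U+006A

Offset 0: leading byte 0xE6 = 11100110 → 3-byte char #1 = E6 A1 8B.
Offset 3: leading byte 0xD0 = 11010000 → 2-byte char #2 = D0 88.
Offset 5: leading byte 0x6A = 01101010 → 1-byte char #3 = 6A.
Leading byte 0x6A = 01101010 matches 0xxxxxxx → 1-byte sequence.
Byte 1: 0x6A = 01101010, payload 1101010 (7 bits).
Concatenate: 1101010 = 0x6A (7 bits → U+006A).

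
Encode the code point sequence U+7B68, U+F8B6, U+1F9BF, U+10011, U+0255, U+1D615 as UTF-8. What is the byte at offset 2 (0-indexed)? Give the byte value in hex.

0xA8

U+7B68 → 3-byte form E7 AD A8 at offsets 0–2.
Offset 2 falls in char 1's range; it's byte 3 of E7 AD A8 = 0xA8.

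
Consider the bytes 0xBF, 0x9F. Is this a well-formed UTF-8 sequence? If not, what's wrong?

invalid (continuation byte with no leading byte)

Byte 0xBF = 10111111 has the form 10xxxxxx — a continuation byte — but there is no preceding leading byte.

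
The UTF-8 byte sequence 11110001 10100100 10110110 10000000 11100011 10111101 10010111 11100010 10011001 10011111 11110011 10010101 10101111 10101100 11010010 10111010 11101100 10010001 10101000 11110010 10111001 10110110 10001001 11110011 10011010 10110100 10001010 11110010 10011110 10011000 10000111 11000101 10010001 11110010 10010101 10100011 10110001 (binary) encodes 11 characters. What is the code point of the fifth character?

Offset 0: leading byte 0xF1 = 11110001 → 4-byte char #1 = F1 A4 B6 80.
Offset 4: leading byte 0xE3 = 11100011 → 3-byte char #2 = E3 BD 97.
Offset 7: leading byte 0xE2 = 11100010 → 3-byte char #3 = E2 99 9F.
Offset 10: leading byte 0xF3 = 11110011 → 4-byte char #4 = F3 95 AF AC.
Offset 14: leading byte 0xD2 = 11010010 → 2-byte char #5 = D2 BA.
Leading byte 0xD2 = 11010010 matches 110xxxxx → 2-byte sequence.
Byte 1: 0xD2 = 11010010, payload 10010 (5 bits).
Byte 2: 0xBA = 10111010 (10xxxxxx ✓), payload 111010.
Concatenate: 10010111010 = 0x4BA (11 bits → U+04BA).

U+04BA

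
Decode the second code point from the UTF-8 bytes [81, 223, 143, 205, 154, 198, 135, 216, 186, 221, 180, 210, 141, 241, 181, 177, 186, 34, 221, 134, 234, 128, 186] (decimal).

U+07CF

Offset 0: leading byte 0x51 = 01010001 → 1-byte char #1 = 51.
Offset 1: leading byte 0xDF = 11011111 → 2-byte char #2 = DF 8F.
Leading byte 0xDF = 11011111 matches 110xxxxx → 2-byte sequence.
Byte 1: 0xDF = 11011111, payload 11111 (5 bits).
Byte 2: 0x8F = 10001111 (10xxxxxx ✓), payload 001111.
Concatenate: 11111001111 = 0x7CF (11 bits → U+07CF).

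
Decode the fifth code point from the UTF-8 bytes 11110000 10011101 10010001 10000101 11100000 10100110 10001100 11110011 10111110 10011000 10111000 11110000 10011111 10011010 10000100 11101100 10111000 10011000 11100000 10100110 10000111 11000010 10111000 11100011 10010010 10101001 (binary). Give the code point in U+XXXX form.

U+CE18

Offset 0: leading byte 0xF0 = 11110000 → 4-byte char #1 = F0 9D 91 85.
Offset 4: leading byte 0xE0 = 11100000 → 3-byte char #2 = E0 A6 8C.
Offset 7: leading byte 0xF3 = 11110011 → 4-byte char #3 = F3 BE 98 B8.
Offset 11: leading byte 0xF0 = 11110000 → 4-byte char #4 = F0 9F 9A 84.
Offset 15: leading byte 0xEC = 11101100 → 3-byte char #5 = EC B8 98.
Leading byte 0xEC = 11101100 matches 1110xxxx → 3-byte sequence.
Byte 1: 0xEC = 11101100, payload 1100 (4 bits).
Byte 2: 0xB8 = 10111000 (10xxxxxx ✓), payload 111000.
Byte 3: 0x98 = 10011000 (10xxxxxx ✓), payload 011000.
Concatenate: 1100111000011000 = 0xCE18 (16 bits → U+CE18).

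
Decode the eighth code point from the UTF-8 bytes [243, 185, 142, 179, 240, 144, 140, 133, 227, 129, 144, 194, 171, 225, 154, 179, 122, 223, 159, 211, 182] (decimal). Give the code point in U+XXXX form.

U+04F6

Offset 0: leading byte 0xF3 = 11110011 → 4-byte char #1 = F3 B9 8E B3.
Offset 4: leading byte 0xF0 = 11110000 → 4-byte char #2 = F0 90 8C 85.
Offset 8: leading byte 0xE3 = 11100011 → 3-byte char #3 = E3 81 90.
Offset 11: leading byte 0xC2 = 11000010 → 2-byte char #4 = C2 AB.
Offset 13: leading byte 0xE1 = 11100001 → 3-byte char #5 = E1 9A B3.
Offset 16: leading byte 0x7A = 01111010 → 1-byte char #6 = 7A.
Offset 17: leading byte 0xDF = 11011111 → 2-byte char #7 = DF 9F.
Offset 19: leading byte 0xD3 = 11010011 → 2-byte char #8 = D3 B6.
Leading byte 0xD3 = 11010011 matches 110xxxxx → 2-byte sequence.
Byte 1: 0xD3 = 11010011, payload 10011 (5 bits).
Byte 2: 0xB6 = 10110110 (10xxxxxx ✓), payload 110110.
Concatenate: 10011110110 = 0x4F6 (11 bits → U+04F6).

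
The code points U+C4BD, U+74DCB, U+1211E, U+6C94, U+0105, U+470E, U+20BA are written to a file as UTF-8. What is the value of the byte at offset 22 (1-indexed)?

0xBA

1-indexed offset 22 is 0-indexed offset 21.
U+C4BD → 3-byte form EC 92 BD at offsets 0–2.
U+74DCB → 4-byte form F1 B4 B7 8B at offsets 3–6.
U+1211E → 4-byte form F0 92 84 9E at offsets 7–10.
U+6C94 → 3-byte form E6 B2 94 at offsets 11–13.
U+0105 → 2-byte form C4 85 at offsets 14–15.
U+470E → 3-byte form E4 9C 8E at offsets 16–18.
U+20BA → 3-byte form E2 82 BA at offsets 19–21.
Offset 21 falls in char 7's range; it's byte 3 of E2 82 BA = 0xBA.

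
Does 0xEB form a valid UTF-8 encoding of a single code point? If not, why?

invalid (sequence truncated)

Leading byte 0xEB = 11101011 → 3-byte form, but only 1 byte is present.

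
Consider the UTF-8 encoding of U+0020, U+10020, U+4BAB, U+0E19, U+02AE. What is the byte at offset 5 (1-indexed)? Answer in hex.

1-indexed offset 5 is 0-indexed offset 4.
U+0020 → 1-byte form 20 at offsets 0–0.
U+10020 → 4-byte form F0 90 80 A0 at offsets 1–4.
Offset 4 falls in char 2's range; it's byte 4 of F0 90 80 A0 = 0xA0.

0xA0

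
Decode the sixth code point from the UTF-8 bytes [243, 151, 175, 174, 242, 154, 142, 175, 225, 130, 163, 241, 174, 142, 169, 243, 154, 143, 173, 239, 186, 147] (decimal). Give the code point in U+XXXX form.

U+FE93

Offset 0: leading byte 0xF3 = 11110011 → 4-byte char #1 = F3 97 AF AE.
Offset 4: leading byte 0xF2 = 11110010 → 4-byte char #2 = F2 9A 8E AF.
Offset 8: leading byte 0xE1 = 11100001 → 3-byte char #3 = E1 82 A3.
Offset 11: leading byte 0xF1 = 11110001 → 4-byte char #4 = F1 AE 8E A9.
Offset 15: leading byte 0xF3 = 11110011 → 4-byte char #5 = F3 9A 8F AD.
Offset 19: leading byte 0xEF = 11101111 → 3-byte char #6 = EF BA 93.
Leading byte 0xEF = 11101111 matches 1110xxxx → 3-byte sequence.
Byte 1: 0xEF = 11101111, payload 1111 (4 bits).
Byte 2: 0xBA = 10111010 (10xxxxxx ✓), payload 111010.
Byte 3: 0x93 = 10010011 (10xxxxxx ✓), payload 010011.
Concatenate: 1111111010010011 = 0xFE93 (16 bits → U+FE93).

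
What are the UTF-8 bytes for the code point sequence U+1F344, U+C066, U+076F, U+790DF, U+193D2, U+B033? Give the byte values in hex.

U+1F344: 4-byte form → F0 9F 8D 84.
U+C066: 3-byte form → EC 81 A6.
U+076F: 2-byte form → DD AF.
U+790DF: 4-byte form → F1 B9 83 9F.
U+193D2: 4-byte form → F0 99 8F 92.
U+B033: 3-byte form → EB 80 B3.
Concatenated (20 bytes): F0 9F 8D 84 EC 81 A6 DD AF F1 B9 83 9F F0 99 8F 92 EB 80 B3.

F0 9F 8D 84 EC 81 A6 DD AF F1 B9 83 9F F0 99 8F 92 EB 80 B3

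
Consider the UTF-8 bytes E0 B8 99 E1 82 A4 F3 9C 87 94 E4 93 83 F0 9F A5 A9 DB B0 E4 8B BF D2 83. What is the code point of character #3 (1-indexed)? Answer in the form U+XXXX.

Offset 0: leading byte 0xE0 = 11100000 → 3-byte char #1 = E0 B8 99.
Offset 3: leading byte 0xE1 = 11100001 → 3-byte char #2 = E1 82 A4.
Offset 6: leading byte 0xF3 = 11110011 → 4-byte char #3 = F3 9C 87 94.
Leading byte 0xF3 = 11110011 matches 11110xxx → 4-byte sequence.
Byte 1: 0xF3 = 11110011, payload 011 (3 bits).
Byte 2: 0x9C = 10011100 (10xxxxxx ✓), payload 011100.
Byte 3: 0x87 = 10000111 (10xxxxxx ✓), payload 000111.
Byte 4: 0x94 = 10010100 (10xxxxxx ✓), payload 010100.
Concatenate: 011011100000111010100 = 0xDC1D4 (21 bits → U+DC1D4).

U+DC1D4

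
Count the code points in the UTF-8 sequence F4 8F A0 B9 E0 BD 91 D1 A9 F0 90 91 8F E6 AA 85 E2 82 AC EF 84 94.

Byte at offset 0: 0xF4 = 11110100 → 4-byte char (#1). Advance 4.
Byte at offset 4: 0xE0 = 11100000 → 3-byte char (#2). Advance 3.
Byte at offset 7: 0xD1 = 11010001 → 2-byte char (#3). Advance 2.
Byte at offset 9: 0xF0 = 11110000 → 4-byte char (#4). Advance 4.
Byte at offset 13: 0xE6 = 11100110 → 3-byte char (#5). Advance 3.
Byte at offset 16: 0xE2 = 11100010 → 3-byte char (#6). Advance 3.
Byte at offset 19: 0xEF = 11101111 → 3-byte char (#7). Advance 3.
Reached end at offset 22 after 7 code points.

7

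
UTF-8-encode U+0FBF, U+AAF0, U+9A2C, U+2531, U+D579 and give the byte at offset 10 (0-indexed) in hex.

U+0FBF → 3-byte form E0 BE BF at offsets 0–2.
U+AAF0 → 3-byte form EA AB B0 at offsets 3–5.
U+9A2C → 3-byte form E9 A8 AC at offsets 6–8.
U+2531 → 3-byte form E2 94 B1 at offsets 9–11.
Offset 10 falls in char 4's range; it's byte 2 of E2 94 B1 = 0x94.

0x94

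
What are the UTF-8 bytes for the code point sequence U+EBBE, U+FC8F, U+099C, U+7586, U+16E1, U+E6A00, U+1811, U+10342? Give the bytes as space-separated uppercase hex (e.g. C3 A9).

EE AE BE EF B2 8F E0 A6 9C E7 96 86 E1 9B A1 F3 A6 A8 80 E1 A0 91 F0 90 8D 82

U+EBBE: 3-byte form → EE AE BE.
U+FC8F: 3-byte form → EF B2 8F.
U+099C: 3-byte form → E0 A6 9C.
U+7586: 3-byte form → E7 96 86.
U+16E1: 3-byte form → E1 9B A1.
U+E6A00: 4-byte form → F3 A6 A8 80.
U+1811: 3-byte form → E1 A0 91.
U+10342: 4-byte form → F0 90 8D 82.
Concatenated (26 bytes): EE AE BE EF B2 8F E0 A6 9C E7 96 86 E1 9B A1 F3 A6 A8 80 E1 A0 91 F0 90 8D 82.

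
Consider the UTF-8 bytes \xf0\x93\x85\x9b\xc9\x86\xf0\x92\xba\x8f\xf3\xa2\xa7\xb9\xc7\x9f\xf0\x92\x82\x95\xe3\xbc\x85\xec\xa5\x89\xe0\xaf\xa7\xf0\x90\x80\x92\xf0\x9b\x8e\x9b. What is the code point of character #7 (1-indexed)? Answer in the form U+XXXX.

Offset 0: leading byte 0xF0 = 11110000 → 4-byte char #1 = F0 93 85 9B.
Offset 4: leading byte 0xC9 = 11001001 → 2-byte char #2 = C9 86.
Offset 6: leading byte 0xF0 = 11110000 → 4-byte char #3 = F0 92 BA 8F.
Offset 10: leading byte 0xF3 = 11110011 → 4-byte char #4 = F3 A2 A7 B9.
Offset 14: leading byte 0xC7 = 11000111 → 2-byte char #5 = C7 9F.
Offset 16: leading byte 0xF0 = 11110000 → 4-byte char #6 = F0 92 82 95.
Offset 20: leading byte 0xE3 = 11100011 → 3-byte char #7 = E3 BC 85.
Leading byte 0xE3 = 11100011 matches 1110xxxx → 3-byte sequence.
Byte 1: 0xE3 = 11100011, payload 0011 (4 bits).
Byte 2: 0xBC = 10111100 (10xxxxxx ✓), payload 111100.
Byte 3: 0x85 = 10000101 (10xxxxxx ✓), payload 000101.
Concatenate: 0011111100000101 = 0x3F05 (16 bits → U+3F05).

U+3F05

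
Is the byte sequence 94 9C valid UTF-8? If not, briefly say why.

Byte 0x94 = 10010100 has the form 10xxxxxx — a continuation byte — but there is no preceding leading byte.

invalid (continuation byte with no leading byte)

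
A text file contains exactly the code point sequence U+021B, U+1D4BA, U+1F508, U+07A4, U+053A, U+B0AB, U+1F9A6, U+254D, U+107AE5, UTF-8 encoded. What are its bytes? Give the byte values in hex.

C8 9B F0 9D 92 BA F0 9F 94 88 DE A4 D4 BA EB 82 AB F0 9F A6 A6 E2 95 8D F4 87 AB A5

U+021B: 2-byte form → C8 9B.
U+1D4BA: 4-byte form → F0 9D 92 BA.
U+1F508: 4-byte form → F0 9F 94 88.
U+07A4: 2-byte form → DE A4.
U+053A: 2-byte form → D4 BA.
U+B0AB: 3-byte form → EB 82 AB.
U+1F9A6: 4-byte form → F0 9F A6 A6.
U+254D: 3-byte form → E2 95 8D.
U+107AE5: 4-byte form → F4 87 AB A5.
Concatenated (28 bytes): C8 9B F0 9D 92 BA F0 9F 94 88 DE A4 D4 BA EB 82 AB F0 9F A6 A6 E2 95 8D F4 87 AB A5.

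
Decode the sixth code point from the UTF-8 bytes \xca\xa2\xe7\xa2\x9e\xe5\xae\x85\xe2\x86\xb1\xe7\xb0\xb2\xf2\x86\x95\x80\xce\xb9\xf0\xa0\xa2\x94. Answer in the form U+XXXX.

U+86540

Offset 0: leading byte 0xCA = 11001010 → 2-byte char #1 = CA A2.
Offset 2: leading byte 0xE7 = 11100111 → 3-byte char #2 = E7 A2 9E.
Offset 5: leading byte 0xE5 = 11100101 → 3-byte char #3 = E5 AE 85.
Offset 8: leading byte 0xE2 = 11100010 → 3-byte char #4 = E2 86 B1.
Offset 11: leading byte 0xE7 = 11100111 → 3-byte char #5 = E7 B0 B2.
Offset 14: leading byte 0xF2 = 11110010 → 4-byte char #6 = F2 86 95 80.
Leading byte 0xF2 = 11110010 matches 11110xxx → 4-byte sequence.
Byte 1: 0xF2 = 11110010, payload 010 (3 bits).
Byte 2: 0x86 = 10000110 (10xxxxxx ✓), payload 000110.
Byte 3: 0x95 = 10010101 (10xxxxxx ✓), payload 010101.
Byte 4: 0x80 = 10000000 (10xxxxxx ✓), payload 000000.
Concatenate: 010000110010101000000 = 0x86540 (21 bits → U+86540).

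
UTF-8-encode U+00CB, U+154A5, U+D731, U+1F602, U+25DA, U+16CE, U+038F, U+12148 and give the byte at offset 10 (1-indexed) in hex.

1-indexed offset 10 is 0-indexed offset 9.
U+00CB → 2-byte form C3 8B at offsets 0–1.
U+154A5 → 4-byte form F0 95 92 A5 at offsets 2–5.
U+D731 → 3-byte form ED 9C B1 at offsets 6–8.
U+1F602 → 4-byte form F0 9F 98 82 at offsets 9–12.
Offset 9 falls in char 4's range; it's byte 1 of F0 9F 98 82 = 0xF0.

0xF0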